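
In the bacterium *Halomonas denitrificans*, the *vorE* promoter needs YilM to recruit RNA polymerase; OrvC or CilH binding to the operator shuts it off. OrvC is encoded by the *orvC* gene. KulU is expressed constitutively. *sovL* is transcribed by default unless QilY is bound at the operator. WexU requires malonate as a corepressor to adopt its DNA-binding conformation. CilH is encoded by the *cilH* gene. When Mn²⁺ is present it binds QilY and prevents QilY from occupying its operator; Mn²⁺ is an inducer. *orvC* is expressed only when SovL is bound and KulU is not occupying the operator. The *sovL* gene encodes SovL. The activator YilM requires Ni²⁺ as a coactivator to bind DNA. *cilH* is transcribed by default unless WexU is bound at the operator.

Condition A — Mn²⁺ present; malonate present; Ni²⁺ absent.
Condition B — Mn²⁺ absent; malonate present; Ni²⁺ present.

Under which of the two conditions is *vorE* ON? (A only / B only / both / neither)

B only

Condition A:
Mn²⁺ is present, so QilY is inactive.
With no repressor bound, *sovL* is transcribed.
So SovL is produced and active.
KulU is produced constitutively and is active.
With repressor KulU bound, *orvC* is not transcribed.
So OrvC is not produced.
Malonate is present, so WexU is active.
With repressor WexU bound, *cilH* is not transcribed.
So CilH is not produced.
Ni²⁺ is absent, so YilM is inactive.
Required activator YilM is absent, so *vorE* is not transcribed.
→ *vorE* is OFF in A.
Condition B:
Mn²⁺ is absent, so QilY is active.
With repressor QilY bound, *sovL* is not transcribed.
So SovL is not produced.
KulU is produced constitutively and is active.
With repressor KulU bound, *orvC* is not transcribed.
So OrvC is not produced.
Malonate is present, so WexU is active.
With repressor WexU bound, *cilH* is not transcribed.
So CilH is not produced.
Ni²⁺ is present, so YilM is active.
No repressor is bound and YilM is active, so *vorE* is transcribed.
→ *vorE* is ON in B.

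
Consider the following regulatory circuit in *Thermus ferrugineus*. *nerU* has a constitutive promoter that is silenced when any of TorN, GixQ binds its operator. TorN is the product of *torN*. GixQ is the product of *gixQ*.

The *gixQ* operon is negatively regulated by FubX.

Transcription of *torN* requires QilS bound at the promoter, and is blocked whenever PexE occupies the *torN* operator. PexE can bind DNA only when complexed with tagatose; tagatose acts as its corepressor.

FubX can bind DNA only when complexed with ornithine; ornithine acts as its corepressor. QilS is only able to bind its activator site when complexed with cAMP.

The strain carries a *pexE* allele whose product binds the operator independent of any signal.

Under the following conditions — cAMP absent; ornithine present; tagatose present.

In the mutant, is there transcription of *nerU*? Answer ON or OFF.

PexE is constitutively active in this strain.
cAMP is absent, so QilS is inactive.
With repressor PexE bound, *torN* is not transcribed.
So TorN is not produced.
Ornithine is present, so FubX is active.
With repressor FubX bound, *gixQ* is not transcribed.
So GixQ is not produced.
With no repressor bound, *nerU* is transcribed.

ON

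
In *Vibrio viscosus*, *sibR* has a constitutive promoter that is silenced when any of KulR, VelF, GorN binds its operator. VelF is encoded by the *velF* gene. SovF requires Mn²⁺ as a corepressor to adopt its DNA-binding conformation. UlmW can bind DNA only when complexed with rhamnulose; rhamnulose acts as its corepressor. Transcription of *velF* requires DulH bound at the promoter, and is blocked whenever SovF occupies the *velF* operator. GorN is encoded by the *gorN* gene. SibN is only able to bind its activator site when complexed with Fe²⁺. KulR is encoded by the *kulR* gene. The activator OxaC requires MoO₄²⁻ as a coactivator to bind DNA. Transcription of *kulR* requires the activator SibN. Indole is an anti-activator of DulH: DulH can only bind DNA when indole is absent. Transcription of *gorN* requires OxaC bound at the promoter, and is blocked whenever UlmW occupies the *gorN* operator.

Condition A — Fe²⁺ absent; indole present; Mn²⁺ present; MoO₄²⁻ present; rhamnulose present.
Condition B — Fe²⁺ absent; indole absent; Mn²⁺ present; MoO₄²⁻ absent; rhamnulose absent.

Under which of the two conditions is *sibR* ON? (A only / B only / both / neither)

both

Condition A:
Fe²⁺ is absent, so SibN is inactive.
Required activator SibN is absent, so *kulR* is not transcribed.
So KulR is not produced.
Indole is present, so DulH is inactive.
Mn²⁺ is present, so SovF is active.
With repressor SovF bound, *velF* is not transcribed.
So VelF is not produced.
MoO₄²⁻ is present, so OxaC is active.
Rhamnulose is present, so UlmW is active.
With repressor UlmW bound, *gorN* is not transcribed.
So GorN is not produced.
With no repressor bound, *sibR* is transcribed.
→ *sibR* is ON in A.
Condition B:
Fe²⁺ is absent, so SibN is inactive.
Required activator SibN is absent, so *kulR* is not transcribed.
So KulR is not produced.
Indole is absent, so DulH is active.
Mn²⁺ is present, so SovF is active.
With repressor SovF bound, *velF* is not transcribed.
So VelF is not produced.
MoO₄²⁻ is absent, so OxaC is inactive.
Rhamnulose is absent, so UlmW is inactive.
Required activator OxaC is absent, so *gorN* is not transcribed.
So GorN is not produced.
With no repressor bound, *sibR* is transcribed.
→ *sibR* is ON in B.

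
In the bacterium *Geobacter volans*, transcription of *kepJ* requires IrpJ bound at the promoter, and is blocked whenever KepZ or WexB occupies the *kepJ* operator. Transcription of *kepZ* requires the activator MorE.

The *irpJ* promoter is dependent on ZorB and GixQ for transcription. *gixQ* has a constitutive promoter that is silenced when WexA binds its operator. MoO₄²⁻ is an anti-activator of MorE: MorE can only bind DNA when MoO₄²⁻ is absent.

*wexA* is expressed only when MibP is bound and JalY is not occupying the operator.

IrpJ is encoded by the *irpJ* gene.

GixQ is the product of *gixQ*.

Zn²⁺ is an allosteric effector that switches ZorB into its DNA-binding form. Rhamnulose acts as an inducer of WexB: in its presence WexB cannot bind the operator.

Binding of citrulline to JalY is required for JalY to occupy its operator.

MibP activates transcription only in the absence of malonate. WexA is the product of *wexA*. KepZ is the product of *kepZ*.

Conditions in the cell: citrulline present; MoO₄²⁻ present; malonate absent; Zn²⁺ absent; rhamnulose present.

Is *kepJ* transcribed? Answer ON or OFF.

OFF

MoO₄²⁻ is present, so MorE is inactive.
Required activator MorE is absent, so *kepZ* is not transcribed.
So KepZ is not produced.
Rhamnulose is present, so WexB is inactive.
Zn²⁺ is absent, so ZorB is inactive.
Citrulline is present, so JalY is active.
Malonate is absent, so MibP is active.
With repressor JalY bound, *wexA* is not transcribed.
So WexA is not produced.
With no repressor bound, *gixQ* is transcribed.
So GixQ is produced and active.
Required activator ZorB is absent, so *irpJ* is not transcribed.
So IrpJ is not produced.
Required activator IrpJ is absent, so *kepJ* is not transcribed.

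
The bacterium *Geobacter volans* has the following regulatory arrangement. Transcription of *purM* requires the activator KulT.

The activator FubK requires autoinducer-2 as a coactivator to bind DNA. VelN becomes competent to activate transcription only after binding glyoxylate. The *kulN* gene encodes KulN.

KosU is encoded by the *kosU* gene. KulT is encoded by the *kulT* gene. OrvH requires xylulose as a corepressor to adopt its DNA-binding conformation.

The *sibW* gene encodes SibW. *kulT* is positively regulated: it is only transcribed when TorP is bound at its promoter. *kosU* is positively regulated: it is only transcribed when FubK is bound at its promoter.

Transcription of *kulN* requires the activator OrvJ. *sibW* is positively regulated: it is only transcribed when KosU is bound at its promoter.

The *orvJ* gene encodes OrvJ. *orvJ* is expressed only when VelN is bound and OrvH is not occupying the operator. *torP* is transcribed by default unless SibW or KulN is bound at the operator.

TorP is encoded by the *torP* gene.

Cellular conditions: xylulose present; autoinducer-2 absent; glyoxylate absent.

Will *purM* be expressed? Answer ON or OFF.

ON

Autoinducer-2 is absent, so FubK is inactive.
Required activator FubK is absent, so *kosU* is not transcribed.
So KosU is not produced.
Required activator KosU is absent, so *sibW* is not transcribed.
So SibW is not produced.
Xylulose is present, so OrvH is active.
Glyoxylate is absent, so VelN is inactive.
With repressor OrvH bound, *orvJ* is not transcribed.
So OrvJ is not produced.
Required activator OrvJ is absent, so *kulN* is not transcribed.
So KulN is not produced.
With no repressor bound, *torP* is transcribed.
So TorP is produced and active.
No repressor is bound and TorP is active, so *kulT* is transcribed.
So KulT is produced and active.
No repressor is bound and KulT is active, so *purM* is transcribed.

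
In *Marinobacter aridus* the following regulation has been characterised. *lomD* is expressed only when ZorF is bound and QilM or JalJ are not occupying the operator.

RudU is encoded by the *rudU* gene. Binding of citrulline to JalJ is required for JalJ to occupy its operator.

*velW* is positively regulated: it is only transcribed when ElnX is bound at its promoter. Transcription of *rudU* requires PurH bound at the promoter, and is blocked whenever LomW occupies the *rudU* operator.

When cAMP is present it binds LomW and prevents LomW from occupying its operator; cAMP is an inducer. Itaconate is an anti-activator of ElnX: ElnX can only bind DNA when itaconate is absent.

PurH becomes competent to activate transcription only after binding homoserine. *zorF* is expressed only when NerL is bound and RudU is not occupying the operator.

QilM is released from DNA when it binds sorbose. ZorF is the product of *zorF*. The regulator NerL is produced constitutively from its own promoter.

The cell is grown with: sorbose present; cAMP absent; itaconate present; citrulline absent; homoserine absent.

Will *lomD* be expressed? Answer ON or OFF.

ON

Sorbose is present, so QilM is inactive.
cAMP is absent, so LomW is active.
Homoserine is absent, so PurH is inactive.
With repressor LomW bound, *rudU* is not transcribed.
So RudU is not produced.
NerL is produced constitutively and is active.
No repressor is bound and NerL is active, so *zorF* is transcribed.
So ZorF is produced and active.
Citrulline is absent, so JalJ is inactive.
No repressor is bound and ZorF is active, so *lomD* is transcribed.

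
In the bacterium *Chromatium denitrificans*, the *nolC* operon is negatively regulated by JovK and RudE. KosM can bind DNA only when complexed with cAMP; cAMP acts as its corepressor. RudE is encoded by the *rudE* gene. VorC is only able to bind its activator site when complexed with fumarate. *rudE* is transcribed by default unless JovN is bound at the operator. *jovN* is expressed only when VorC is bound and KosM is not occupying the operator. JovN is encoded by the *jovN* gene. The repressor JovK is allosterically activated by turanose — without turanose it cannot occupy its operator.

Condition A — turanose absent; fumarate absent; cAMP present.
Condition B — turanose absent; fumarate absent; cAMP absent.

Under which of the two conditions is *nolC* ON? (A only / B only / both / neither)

Condition A:
Turanose is absent, so JovK is inactive.
Fumarate is absent, so VorC is inactive.
cAMP is present, so KosM is active.
With repressor KosM bound, *jovN* is not transcribed.
So JovN is not produced.
With no repressor bound, *rudE* is transcribed.
So RudE is produced and active.
With repressor RudE bound, *nolC* is not transcribed.
→ *nolC* is OFF in A.
Condition B:
Turanose is absent, so JovK is inactive.
Fumarate is absent, so VorC is inactive.
cAMP is absent, so KosM is inactive.
Required activator VorC is absent, so *jovN* is not transcribed.
So JovN is not produced.
With no repressor bound, *rudE* is transcribed.
So RudE is produced and active.
With repressor RudE bound, *nolC* is not transcribed.
→ *nolC* is OFF in B.

neither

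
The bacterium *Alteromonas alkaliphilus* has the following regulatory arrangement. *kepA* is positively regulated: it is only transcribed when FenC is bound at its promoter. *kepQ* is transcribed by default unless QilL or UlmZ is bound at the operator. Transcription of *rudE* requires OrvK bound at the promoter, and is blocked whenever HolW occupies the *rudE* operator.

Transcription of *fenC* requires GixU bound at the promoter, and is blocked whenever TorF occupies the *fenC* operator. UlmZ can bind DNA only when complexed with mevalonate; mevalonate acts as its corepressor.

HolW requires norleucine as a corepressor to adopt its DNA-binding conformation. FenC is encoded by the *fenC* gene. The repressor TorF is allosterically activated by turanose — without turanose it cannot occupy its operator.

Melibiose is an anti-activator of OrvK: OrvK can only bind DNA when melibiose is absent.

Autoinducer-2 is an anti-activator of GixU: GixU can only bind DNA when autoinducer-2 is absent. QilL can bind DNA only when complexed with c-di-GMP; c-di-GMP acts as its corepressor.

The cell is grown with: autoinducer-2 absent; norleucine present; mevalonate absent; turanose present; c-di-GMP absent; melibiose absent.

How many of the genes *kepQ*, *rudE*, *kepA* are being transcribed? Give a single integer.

1

c-di-GMP is absent, so QilL is inactive.
Mevalonate is absent, so UlmZ is inactive.
With no repressor bound, *kepQ* is transcribed.
→ *kepQ* is ON.
Norleucine is present, so HolW is active.
Melibiose is absent, so OrvK is active.
With repressor HolW bound, *rudE* is not transcribed.
→ *rudE* is OFF.
Autoinducer-2 is absent, so GixU is active.
Turanose is present, so TorF is active.
With repressor TorF bound, *fenC* is not transcribed.
So FenC is not produced.
Required activator FenC is absent, so *kepA* is not transcribed.
→ *kepA* is OFF.
1 of the 3 genes is transcribed.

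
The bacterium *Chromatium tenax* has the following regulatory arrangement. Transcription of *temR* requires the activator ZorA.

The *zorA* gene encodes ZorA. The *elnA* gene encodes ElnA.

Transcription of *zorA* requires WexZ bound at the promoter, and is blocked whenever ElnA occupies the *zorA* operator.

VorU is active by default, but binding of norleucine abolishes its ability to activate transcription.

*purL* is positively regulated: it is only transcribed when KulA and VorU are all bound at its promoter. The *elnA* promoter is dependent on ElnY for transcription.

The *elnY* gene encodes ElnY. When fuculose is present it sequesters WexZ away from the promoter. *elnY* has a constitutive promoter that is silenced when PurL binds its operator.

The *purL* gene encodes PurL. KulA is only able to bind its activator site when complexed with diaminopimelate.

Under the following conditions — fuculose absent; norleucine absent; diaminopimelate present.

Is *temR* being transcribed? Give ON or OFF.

ON

Diaminopimelate is present, so KulA is active.
Norleucine is absent, so VorU is active.
No repressor is bound and KulA and VorU are active, so *purL* is transcribed.
So PurL is produced and active.
With repressor PurL bound, *elnY* is not transcribed.
So ElnY is not produced.
Required activator ElnY is absent, so *elnA* is not transcribed.
So ElnA is not produced.
Fuculose is absent, so WexZ is active.
No repressor is bound and WexZ is active, so *zorA* is transcribed.
So ZorA is produced and active.
No repressor is bound and ZorA is active, so *temR* is transcribed.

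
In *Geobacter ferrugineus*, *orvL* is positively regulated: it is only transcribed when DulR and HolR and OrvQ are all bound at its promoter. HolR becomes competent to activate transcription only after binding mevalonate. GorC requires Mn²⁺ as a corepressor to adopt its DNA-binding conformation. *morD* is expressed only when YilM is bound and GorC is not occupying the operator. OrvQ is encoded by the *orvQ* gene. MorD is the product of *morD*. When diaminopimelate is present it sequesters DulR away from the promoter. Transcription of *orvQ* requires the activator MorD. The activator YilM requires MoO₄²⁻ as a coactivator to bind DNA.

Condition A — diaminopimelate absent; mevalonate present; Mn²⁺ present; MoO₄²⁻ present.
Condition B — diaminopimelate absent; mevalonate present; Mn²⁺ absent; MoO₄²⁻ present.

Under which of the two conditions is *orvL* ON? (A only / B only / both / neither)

B only

Condition A:
Diaminopimelate is absent, so DulR is active.
Mevalonate is present, so HolR is active.
Mn²⁺ is present, so GorC is active.
MoO₄²⁻ is present, so YilM is active.
With repressor GorC bound, *morD* is not transcribed.
So MorD is not produced.
Required activator MorD is absent, so *orvQ* is not transcribed.
So OrvQ is not produced.
Required activator OrvQ is absent, so *orvL* is not transcribed.
→ *orvL* is OFF in A.
Condition B:
Diaminopimelate is absent, so DulR is active.
Mevalonate is present, so HolR is active.
Mn²⁺ is absent, so GorC is inactive.
MoO₄²⁻ is present, so YilM is active.
No repressor is bound and YilM is active, so *morD* is transcribed.
So MorD is produced and active.
No repressor is bound and MorD is active, so *orvQ* is transcribed.
So OrvQ is produced and active.
No repressor is bound and DulR and HolR and OrvQ are active, so *orvL* is transcribed.
→ *orvL* is ON in B.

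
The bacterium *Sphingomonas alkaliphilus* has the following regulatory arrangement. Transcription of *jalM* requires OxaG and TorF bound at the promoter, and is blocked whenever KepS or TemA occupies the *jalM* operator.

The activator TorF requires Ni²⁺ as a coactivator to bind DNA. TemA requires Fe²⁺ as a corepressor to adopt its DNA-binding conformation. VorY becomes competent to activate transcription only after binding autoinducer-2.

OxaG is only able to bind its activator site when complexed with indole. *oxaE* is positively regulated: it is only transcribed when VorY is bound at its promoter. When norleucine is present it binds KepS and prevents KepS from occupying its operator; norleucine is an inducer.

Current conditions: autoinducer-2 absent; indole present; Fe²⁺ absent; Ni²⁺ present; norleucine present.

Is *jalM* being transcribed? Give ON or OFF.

Norleucine is present, so KepS is inactive.
Indole is present, so OxaG is active.
Fe²⁺ is absent, so TemA is inactive.
Ni²⁺ is present, so TorF is active.
No repressor is bound and OxaG and TorF are active, so *jalM* is transcribed.

ON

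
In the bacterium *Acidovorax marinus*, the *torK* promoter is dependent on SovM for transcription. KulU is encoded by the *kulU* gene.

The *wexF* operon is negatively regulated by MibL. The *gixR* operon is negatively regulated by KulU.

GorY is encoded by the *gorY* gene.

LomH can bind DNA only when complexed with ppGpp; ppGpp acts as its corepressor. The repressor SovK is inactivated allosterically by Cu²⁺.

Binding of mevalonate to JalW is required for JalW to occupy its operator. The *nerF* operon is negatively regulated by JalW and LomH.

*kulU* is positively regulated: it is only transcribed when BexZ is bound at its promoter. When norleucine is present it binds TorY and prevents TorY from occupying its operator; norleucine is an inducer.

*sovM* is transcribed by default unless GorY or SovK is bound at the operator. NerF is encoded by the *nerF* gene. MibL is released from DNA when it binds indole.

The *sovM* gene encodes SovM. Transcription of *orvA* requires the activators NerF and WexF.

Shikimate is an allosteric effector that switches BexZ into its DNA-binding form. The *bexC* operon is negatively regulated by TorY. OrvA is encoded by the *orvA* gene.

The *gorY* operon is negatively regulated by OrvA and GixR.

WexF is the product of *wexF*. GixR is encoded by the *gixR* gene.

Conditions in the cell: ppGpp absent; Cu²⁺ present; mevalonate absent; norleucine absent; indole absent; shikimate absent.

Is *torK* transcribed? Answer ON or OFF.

Mevalonate is absent, so JalW is inactive.
ppGpp is absent, so LomH is inactive.
With no repressor bound, *nerF* is transcribed.
So NerF is produced and active.
Indole is absent, so MibL is active.
With repressor MibL bound, *wexF* is not transcribed.
So WexF is not produced.
Required activator WexF is absent, so *orvA* is not transcribed.
So OrvA is not produced.
Shikimate is absent, so BexZ is inactive.
Required activator BexZ is absent, so *kulU* is not transcribed.
So KulU is not produced.
With no repressor bound, *gixR* is transcribed.
So GixR is produced and active.
With repressor GixR bound, *gorY* is not transcribed.
So GorY is not produced.
Cu²⁺ is present, so SovK is inactive.
With no repressor bound, *sovM* is transcribed.
So SovM is produced and active.
No repressor is bound and SovM is active, so *torK* is transcribed.

ON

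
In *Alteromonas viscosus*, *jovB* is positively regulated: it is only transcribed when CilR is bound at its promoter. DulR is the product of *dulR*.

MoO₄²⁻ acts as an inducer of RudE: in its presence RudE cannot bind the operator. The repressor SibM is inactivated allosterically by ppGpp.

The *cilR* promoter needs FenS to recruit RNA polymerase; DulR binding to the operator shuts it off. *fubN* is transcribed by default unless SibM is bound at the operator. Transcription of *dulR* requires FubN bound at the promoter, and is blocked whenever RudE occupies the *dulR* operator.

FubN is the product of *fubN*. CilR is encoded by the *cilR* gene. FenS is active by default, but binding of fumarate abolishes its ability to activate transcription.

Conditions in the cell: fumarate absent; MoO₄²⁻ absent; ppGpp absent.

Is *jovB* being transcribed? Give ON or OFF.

ON

ppGpp is absent, so SibM is active.
With repressor SibM bound, *fubN* is not transcribed.
So FubN is not produced.
MoO₄²⁻ is absent, so RudE is active.
With repressor RudE bound, *dulR* is not transcribed.
So DulR is not produced.
Fumarate is absent, so FenS is active.
No repressor is bound and FenS is active, so *cilR* is transcribed.
So CilR is produced and active.
No repressor is bound and CilR is active, so *jovB* is transcribed.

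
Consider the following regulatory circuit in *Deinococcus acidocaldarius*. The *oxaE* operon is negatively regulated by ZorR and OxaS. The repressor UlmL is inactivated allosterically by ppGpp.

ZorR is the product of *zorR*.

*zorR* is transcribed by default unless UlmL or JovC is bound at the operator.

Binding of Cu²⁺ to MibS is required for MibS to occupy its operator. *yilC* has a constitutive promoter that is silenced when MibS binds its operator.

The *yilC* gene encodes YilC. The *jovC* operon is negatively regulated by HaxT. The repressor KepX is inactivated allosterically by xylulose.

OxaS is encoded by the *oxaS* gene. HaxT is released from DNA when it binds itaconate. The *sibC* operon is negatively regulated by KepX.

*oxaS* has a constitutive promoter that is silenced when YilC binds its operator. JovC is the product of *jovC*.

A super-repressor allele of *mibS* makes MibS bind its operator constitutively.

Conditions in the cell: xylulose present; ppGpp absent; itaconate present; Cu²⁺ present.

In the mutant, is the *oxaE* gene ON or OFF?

OFF

ppGpp is absent, so UlmL is active.
Itaconate is present, so HaxT is inactive.
With no repressor bound, *jovC* is transcribed.
So JovC is produced and active.
With repressor UlmL bound, *zorR* is not transcribed.
So ZorR is not produced.
MibS is constitutively active in this strain.
With repressor MibS bound, *yilC* is not transcribed.
So YilC is not produced.
With no repressor bound, *oxaS* is transcribed.
So OxaS is produced and active.
With repressor OxaS bound, *oxaE* is not transcribed.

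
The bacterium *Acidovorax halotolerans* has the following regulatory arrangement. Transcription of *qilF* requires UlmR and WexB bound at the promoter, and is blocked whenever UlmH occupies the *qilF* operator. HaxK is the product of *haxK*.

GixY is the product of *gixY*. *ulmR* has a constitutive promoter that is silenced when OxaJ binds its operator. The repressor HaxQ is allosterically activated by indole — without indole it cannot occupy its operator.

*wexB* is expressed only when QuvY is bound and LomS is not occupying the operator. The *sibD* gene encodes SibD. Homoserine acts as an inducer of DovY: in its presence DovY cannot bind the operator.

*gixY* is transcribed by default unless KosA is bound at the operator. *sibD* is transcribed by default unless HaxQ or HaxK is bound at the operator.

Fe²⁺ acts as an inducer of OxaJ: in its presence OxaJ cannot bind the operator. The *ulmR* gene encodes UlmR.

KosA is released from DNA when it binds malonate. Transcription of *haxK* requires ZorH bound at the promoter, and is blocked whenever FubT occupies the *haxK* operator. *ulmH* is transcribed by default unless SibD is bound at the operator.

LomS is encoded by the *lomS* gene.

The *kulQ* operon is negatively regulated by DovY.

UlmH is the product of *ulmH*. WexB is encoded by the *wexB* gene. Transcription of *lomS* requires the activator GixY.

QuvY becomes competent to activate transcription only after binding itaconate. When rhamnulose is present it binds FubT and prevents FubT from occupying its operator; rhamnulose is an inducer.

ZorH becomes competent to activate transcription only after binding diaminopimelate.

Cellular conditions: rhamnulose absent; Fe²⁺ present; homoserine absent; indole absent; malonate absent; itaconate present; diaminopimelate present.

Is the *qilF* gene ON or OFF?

ON

Fe²⁺ is present, so OxaJ is inactive.
With no repressor bound, *ulmR* is transcribed.
So UlmR is produced and active.
Itaconate is present, so QuvY is active.
Malonate is absent, so KosA is active.
With repressor KosA bound, *gixY* is not transcribed.
So GixY is not produced.
Required activator GixY is absent, so *lomS* is not transcribed.
So LomS is not produced.
No repressor is bound and QuvY is active, so *wexB* is transcribed.
So WexB is produced and active.
Indole is absent, so HaxQ is inactive.
Diaminopimelate is present, so ZorH is active.
Rhamnulose is absent, so FubT is active.
With repressor FubT bound, *haxK* is not transcribed.
So HaxK is not produced.
With no repressor bound, *sibD* is transcribed.
So SibD is produced and active.
With repressor SibD bound, *ulmH* is not transcribed.
So UlmH is not produced.
No repressor is bound and UlmR and WexB are active, so *qilF* is transcribed.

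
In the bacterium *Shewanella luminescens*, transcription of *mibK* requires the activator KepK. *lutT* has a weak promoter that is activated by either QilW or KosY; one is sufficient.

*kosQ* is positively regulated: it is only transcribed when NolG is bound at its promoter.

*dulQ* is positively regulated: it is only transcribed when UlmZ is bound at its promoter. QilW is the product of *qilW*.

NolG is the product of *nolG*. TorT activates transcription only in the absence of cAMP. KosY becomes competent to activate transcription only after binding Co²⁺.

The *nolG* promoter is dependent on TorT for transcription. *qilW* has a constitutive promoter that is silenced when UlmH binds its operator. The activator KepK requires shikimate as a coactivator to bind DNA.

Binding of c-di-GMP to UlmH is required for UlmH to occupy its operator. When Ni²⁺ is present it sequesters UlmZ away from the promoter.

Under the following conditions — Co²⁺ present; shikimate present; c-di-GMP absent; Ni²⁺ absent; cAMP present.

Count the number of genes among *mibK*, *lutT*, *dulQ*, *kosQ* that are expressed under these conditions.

3

Shikimate is present, so KepK is active.
No repressor is bound and KepK is active, so *mibK* is transcribed.
→ *mibK* is ON.
c-di-GMP is absent, so UlmH is inactive.
With no repressor bound, *qilW* is transcribed.
So QilW is produced and active.
Co²⁺ is present, so KosY is active.
Activator QilW is present, so *lutT* is transcribed.
→ *lutT* is ON.
Ni²⁺ is absent, so UlmZ is active.
No repressor is bound and UlmZ is active, so *dulQ* is transcribed.
→ *dulQ* is ON.
cAMP is present, so TorT is inactive.
Required activator TorT is absent, so *nolG* is not transcribed.
So NolG is not produced.
Required activator NolG is absent, so *kosQ* is not transcribed.
→ *kosQ* is OFF.
3 of the 4 genes are transcribed.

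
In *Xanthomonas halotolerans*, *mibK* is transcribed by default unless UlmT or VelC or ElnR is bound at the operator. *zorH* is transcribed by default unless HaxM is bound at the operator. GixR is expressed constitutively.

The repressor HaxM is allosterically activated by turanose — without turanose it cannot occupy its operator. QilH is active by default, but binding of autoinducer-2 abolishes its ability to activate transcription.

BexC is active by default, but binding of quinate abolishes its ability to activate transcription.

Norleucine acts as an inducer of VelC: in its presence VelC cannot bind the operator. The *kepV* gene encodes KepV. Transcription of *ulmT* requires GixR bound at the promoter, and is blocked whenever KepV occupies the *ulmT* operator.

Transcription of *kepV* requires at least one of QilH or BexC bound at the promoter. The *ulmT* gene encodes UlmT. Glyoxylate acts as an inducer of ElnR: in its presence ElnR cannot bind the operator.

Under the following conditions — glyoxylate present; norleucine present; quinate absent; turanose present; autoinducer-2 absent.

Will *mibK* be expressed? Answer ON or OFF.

ON

Autoinducer-2 is absent, so QilH is active.
Quinate is absent, so BexC is active.
Activator QilH is present, so *kepV* is transcribed.
So KepV is produced and active.
GixR is produced constitutively and is active.
With repressor KepV bound, *ulmT* is not transcribed.
So UlmT is not produced.
Norleucine is present, so VelC is inactive.
Glyoxylate is present, so ElnR is inactive.
With no repressor bound, *mibK* is transcribed.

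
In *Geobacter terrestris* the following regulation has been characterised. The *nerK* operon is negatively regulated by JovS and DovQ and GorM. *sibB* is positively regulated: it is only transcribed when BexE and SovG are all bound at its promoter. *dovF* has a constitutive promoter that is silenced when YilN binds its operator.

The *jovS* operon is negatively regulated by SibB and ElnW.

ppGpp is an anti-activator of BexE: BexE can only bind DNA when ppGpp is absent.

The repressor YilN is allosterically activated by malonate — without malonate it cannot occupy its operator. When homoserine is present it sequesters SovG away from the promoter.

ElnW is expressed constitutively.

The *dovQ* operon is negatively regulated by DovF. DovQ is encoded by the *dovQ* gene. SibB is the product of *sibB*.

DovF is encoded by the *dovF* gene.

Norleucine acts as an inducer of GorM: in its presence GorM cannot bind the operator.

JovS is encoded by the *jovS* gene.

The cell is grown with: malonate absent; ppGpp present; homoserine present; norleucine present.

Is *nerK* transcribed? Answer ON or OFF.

ON

ppGpp is present, so BexE is inactive.
Homoserine is present, so SovG is inactive.
Required activator BexE is absent, so *sibB* is not transcribed.
So SibB is not produced.
ElnW is produced constitutively and is active.
With repressor ElnW bound, *jovS* is not transcribed.
So JovS is not produced.
Malonate is absent, so YilN is inactive.
With no repressor bound, *dovF* is transcribed.
So DovF is produced and active.
With repressor DovF bound, *dovQ* is not transcribed.
So DovQ is not produced.
Norleucine is present, so GorM is inactive.
With no repressor bound, *nerK* is transcribed.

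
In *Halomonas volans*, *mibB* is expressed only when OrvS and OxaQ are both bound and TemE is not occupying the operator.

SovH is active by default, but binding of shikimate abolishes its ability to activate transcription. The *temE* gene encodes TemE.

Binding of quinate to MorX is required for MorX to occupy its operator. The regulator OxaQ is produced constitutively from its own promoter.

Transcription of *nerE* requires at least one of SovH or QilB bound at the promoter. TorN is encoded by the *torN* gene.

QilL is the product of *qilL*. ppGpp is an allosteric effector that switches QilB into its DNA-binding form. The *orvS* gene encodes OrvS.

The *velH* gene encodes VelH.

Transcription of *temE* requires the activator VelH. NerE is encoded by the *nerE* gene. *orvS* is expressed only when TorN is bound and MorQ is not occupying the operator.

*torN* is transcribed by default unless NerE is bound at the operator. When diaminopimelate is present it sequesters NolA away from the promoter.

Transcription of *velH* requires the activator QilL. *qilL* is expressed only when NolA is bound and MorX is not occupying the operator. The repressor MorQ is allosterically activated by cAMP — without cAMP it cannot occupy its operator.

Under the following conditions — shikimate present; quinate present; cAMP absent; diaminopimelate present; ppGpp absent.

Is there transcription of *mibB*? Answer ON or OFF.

ON

Shikimate is present, so SovH is inactive.
ppGpp is absent, so QilB is inactive.
No activator is available at the *nerE* promoter, so *nerE* is not transcribed.
So NerE is not produced.
With no repressor bound, *torN* is transcribed.
So TorN is produced and active.
cAMP is absent, so MorQ is inactive.
No repressor is bound and TorN is active, so *orvS* is transcribed.
So OrvS is produced and active.
Diaminopimelate is present, so NolA is inactive.
Quinate is present, so MorX is active.
With repressor MorX bound, *qilL* is not transcribed.
So QilL is not produced.
Required activator QilL is absent, so *velH* is not transcribed.
So VelH is not produced.
Required activator VelH is absent, so *temE* is not transcribed.
So TemE is not produced.
OxaQ is produced constitutively and is active.
No repressor is bound and OrvS and OxaQ are active, so *mibB* is transcribed.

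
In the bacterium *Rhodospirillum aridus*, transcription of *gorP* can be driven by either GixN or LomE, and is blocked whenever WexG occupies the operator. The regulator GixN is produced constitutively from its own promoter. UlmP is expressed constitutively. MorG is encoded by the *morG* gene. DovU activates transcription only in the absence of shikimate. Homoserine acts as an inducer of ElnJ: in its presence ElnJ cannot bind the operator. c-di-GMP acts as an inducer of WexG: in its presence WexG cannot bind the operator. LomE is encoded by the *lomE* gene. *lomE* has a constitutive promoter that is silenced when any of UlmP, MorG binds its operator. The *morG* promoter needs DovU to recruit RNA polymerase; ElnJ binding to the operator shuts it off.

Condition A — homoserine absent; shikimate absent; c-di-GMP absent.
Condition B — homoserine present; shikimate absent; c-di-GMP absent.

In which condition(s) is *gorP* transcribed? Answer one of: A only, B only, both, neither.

Condition A:
GixN is produced constitutively and is active.
UlmP is produced constitutively and is active.
Homoserine is absent, so ElnJ is active.
Shikimate is absent, so DovU is active.
With repressor ElnJ bound, *morG* is not transcribed.
So MorG is not produced.
With repressor UlmP bound, *lomE* is not transcribed.
So LomE is not produced.
c-di-GMP is absent, so WexG is active.
With repressor WexG bound, *gorP* is not transcribed.
→ *gorP* is OFF in A.
Condition B:
GixN is produced constitutively and is active.
UlmP is produced constitutively and is active.
Homoserine is present, so ElnJ is inactive.
Shikimate is absent, so DovU is active.
No repressor is bound and DovU is active, so *morG* is transcribed.
So MorG is produced and active.
With repressor UlmP bound, *lomE* is not transcribed.
So LomE is not produced.
c-di-GMP is absent, so WexG is active.
With repressor WexG bound, *gorP* is not transcribed.
→ *gorP* is OFF in B.

neither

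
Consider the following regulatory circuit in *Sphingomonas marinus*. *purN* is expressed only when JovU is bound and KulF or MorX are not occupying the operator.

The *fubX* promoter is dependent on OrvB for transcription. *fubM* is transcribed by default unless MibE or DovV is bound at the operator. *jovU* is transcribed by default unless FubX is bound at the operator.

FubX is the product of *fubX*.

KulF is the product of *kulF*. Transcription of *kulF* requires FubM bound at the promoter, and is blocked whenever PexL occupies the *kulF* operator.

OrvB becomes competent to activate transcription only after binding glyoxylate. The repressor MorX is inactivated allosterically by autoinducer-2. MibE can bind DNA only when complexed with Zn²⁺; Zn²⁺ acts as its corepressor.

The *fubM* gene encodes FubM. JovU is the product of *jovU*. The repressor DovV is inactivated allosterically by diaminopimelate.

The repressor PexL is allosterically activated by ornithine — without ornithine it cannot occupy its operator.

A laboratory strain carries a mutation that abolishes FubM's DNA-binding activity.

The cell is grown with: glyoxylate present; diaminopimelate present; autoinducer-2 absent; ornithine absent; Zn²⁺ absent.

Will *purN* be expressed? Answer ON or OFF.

Glyoxylate is present, so OrvB is active.
No repressor is bound and OrvB is active, so *fubX* is transcribed.
So FubX is produced and active.
With repressor FubX bound, *jovU* is not transcribed.
So JovU is not produced.
Ornithine is absent, so PexL is inactive.
FubM is non-functional in this strain, so it has no effect.
Required activator FubM is absent, so *kulF* is not transcribed.
So KulF is not produced.
Autoinducer-2 is absent, so MorX is active.
With repressor MorX bound, *purN* is not transcribed.

OFF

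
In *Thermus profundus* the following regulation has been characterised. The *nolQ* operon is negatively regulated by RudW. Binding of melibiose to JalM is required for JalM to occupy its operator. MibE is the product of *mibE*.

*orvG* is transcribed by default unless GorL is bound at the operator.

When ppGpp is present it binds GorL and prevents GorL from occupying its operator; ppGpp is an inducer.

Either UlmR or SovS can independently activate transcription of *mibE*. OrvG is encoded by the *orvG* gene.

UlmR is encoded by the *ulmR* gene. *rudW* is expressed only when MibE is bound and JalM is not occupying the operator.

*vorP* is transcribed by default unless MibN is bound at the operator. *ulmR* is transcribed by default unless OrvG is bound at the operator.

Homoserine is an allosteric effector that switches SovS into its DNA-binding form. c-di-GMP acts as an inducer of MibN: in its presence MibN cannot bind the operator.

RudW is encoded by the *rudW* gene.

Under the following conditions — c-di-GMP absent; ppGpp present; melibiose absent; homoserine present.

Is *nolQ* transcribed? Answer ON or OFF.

ppGpp is present, so GorL is inactive.
With no repressor bound, *orvG* is transcribed.
So OrvG is produced and active.
With repressor OrvG bound, *ulmR* is not transcribed.
So UlmR is not produced.
Homoserine is present, so SovS is active.
Activator SovS is present, so *mibE* is transcribed.
So MibE is produced and active.
Melibiose is absent, so JalM is inactive.
No repressor is bound and MibE is active, so *rudW* is transcribed.
So RudW is produced and active.
With repressor RudW bound, *nolQ* is not transcribed.

OFF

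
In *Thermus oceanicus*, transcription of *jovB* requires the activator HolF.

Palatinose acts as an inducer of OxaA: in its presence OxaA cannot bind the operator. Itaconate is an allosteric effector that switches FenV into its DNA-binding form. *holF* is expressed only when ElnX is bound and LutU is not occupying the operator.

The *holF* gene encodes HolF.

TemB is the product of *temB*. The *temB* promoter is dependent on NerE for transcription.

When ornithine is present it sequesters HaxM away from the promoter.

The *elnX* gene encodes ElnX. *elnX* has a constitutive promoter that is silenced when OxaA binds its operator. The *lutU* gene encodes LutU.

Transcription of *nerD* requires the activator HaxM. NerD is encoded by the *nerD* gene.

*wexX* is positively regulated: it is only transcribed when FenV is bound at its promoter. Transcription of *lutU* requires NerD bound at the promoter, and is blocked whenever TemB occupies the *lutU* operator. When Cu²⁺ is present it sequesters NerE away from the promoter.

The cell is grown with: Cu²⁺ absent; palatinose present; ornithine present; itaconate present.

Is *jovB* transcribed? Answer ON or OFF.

Ornithine is present, so HaxM is inactive.
Required activator HaxM is absent, so *nerD* is not transcribed.
So NerD is not produced.
Cu²⁺ is absent, so NerE is active.
No repressor is bound and NerE is active, so *temB* is transcribed.
So TemB is produced and active.
With repressor TemB bound, *lutU* is not transcribed.
So LutU is not produced.
Palatinose is present, so OxaA is inactive.
With no repressor bound, *elnX* is transcribed.
So ElnX is produced and active.
No repressor is bound and ElnX is active, so *holF* is transcribed.
So HolF is produced and active.
No repressor is bound and HolF is active, so *jovB* is transcribed.

ON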